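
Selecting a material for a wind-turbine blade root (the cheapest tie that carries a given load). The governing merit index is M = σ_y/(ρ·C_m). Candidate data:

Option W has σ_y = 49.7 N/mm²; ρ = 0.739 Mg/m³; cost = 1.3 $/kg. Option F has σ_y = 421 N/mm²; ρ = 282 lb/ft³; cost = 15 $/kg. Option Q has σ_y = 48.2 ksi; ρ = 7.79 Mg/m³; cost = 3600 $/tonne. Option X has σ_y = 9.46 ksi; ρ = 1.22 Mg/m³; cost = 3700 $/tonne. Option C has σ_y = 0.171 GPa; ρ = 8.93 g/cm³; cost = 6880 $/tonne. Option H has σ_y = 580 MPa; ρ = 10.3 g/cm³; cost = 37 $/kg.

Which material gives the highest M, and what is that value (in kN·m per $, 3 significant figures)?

option W, M = 51.7 kN·m per $

Putting every candidate on a common basis:
  option W: σ_y = 49.70 MPa, ρ = 739.0 kg/m³, cost = 1.300 $/kg
  option F: σ_y = 421.0 MPa, ρ = 4517 kg/m³, cost = 15.00 $/kg
  option Q: σ_y = 332.3 MPa, ρ = 7790 kg/m³, cost = 3.600 $/kg
  option X: σ_y = 65.22 MPa, ρ = 1220 kg/m³, cost = 3.700 $/kg
  option C: σ_y = 171.0 MPa, ρ = 8930 kg/m³, cost = 6.880 $/kg
  option H: σ_y = 580.0 MPa, ρ = 10300 kg/m³, cost = 37.00 $/kg
  option W: M = 51.7 kN·m per $
  option X: M = 14.4 kN·m per $
  option Q: M = 11.9 kN·m per $
  option F: M = 6.21 kN·m per $
  option C: M = 2.78 kN·m per $
  option H: M = 1.52 kN·m per $
Option W ranks first.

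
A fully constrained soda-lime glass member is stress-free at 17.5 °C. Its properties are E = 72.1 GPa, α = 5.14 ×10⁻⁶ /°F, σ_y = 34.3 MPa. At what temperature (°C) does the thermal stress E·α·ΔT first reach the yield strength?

68.9 °C

α = 5.14×10⁻⁶/°F × 9/5 = 9.25×10⁻⁶/K.
E·α·ΔT = 34.30 MPa ⇒ ΔT = 34.30 / (72.10×10³ × 9.25×10⁻⁶) = 51.42 K.
T = 17.5 + 51.42 = 68.92 °C.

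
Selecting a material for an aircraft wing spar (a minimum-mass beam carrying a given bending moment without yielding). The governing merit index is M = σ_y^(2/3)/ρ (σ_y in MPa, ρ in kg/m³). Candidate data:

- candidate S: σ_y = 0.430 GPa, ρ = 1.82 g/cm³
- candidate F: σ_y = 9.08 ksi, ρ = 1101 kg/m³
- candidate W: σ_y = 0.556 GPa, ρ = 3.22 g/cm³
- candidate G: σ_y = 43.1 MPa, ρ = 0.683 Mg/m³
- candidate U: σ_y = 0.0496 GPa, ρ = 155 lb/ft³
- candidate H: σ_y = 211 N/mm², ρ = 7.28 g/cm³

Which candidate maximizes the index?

candidate S

In SI units:
  candidate S: σ_y = 430.0 MPa, ρ = 1820 kg/m³
  candidate F: σ_y = 62.60 MPa, ρ = 1101 kg/m³
  candidate W: σ_y = 556.0 MPa, ρ = 3220 kg/m³
  candidate G: σ_y = 43.10 MPa, ρ = 683.0 kg/m³
  candidate U: σ_y = 49.60 MPa, ρ = 2483 kg/m³
  candidate H: σ_y = 211.0 MPa, ρ = 7280 kg/m³
  candidate S: M = 31.3×10⁻³
  candidate W: M = 21.0×10⁻³
  candidate G: M = 18.0×10⁻³
  candidate F: M = 14.3×10⁻³
  candidate U: M = 5.44×10⁻³
  candidate H: M = 4.87×10⁻³
Candidate S has the largest M.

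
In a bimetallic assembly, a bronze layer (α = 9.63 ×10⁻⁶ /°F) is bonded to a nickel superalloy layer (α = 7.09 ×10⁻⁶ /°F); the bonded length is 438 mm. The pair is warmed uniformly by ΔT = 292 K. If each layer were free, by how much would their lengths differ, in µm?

585 µm

bronze: α = 9.63×10⁻⁶/°F × 9/5 = 17.3×10⁻⁶/K.
nickel superalloy: α = 7.09×10⁻⁶/°F × 9/5 = 12.8×10⁻⁶/K.
Δα = |17.3 − 12.8|×10⁻⁶/K = 4.57×10⁻⁶/K.
ΔL_mismatch = Δα·L·ΔT = 4.57×10⁻⁶ × 438.0 mm × 292.0 K = 585 µm.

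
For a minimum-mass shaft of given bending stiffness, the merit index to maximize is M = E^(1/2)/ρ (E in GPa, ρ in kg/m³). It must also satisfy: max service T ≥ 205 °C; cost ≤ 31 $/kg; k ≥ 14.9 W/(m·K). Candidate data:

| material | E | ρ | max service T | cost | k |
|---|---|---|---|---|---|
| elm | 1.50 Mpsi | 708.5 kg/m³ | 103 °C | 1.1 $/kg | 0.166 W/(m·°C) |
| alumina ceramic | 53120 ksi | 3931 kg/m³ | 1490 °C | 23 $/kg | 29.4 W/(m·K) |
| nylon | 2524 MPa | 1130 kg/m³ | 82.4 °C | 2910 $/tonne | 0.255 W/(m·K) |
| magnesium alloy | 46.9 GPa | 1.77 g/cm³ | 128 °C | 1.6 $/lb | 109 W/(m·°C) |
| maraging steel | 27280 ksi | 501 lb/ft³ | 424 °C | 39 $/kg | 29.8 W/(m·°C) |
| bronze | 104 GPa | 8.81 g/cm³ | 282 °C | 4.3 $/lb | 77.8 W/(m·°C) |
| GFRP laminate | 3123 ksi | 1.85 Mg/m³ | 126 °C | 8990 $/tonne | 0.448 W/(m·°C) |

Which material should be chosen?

Screen on constraints: max service T ≥ 205 °C; cost ≤ 31 $/kg; k ≥ 14.9 W/(m·K). Survivors: alumina ceramic, bronze.
Normalizing units and computing the index:
  alumina ceramic: E = 366.2 GPa, ρ = 3931 kg/m³
  bronze: E = 104.0 GPa, ρ = 8810 kg/m³
  alumina ceramic: M = 4.87×10⁻³
  bronze: M = 1.16×10⁻³
Alumina ceramic ranks first.

alumina ceramic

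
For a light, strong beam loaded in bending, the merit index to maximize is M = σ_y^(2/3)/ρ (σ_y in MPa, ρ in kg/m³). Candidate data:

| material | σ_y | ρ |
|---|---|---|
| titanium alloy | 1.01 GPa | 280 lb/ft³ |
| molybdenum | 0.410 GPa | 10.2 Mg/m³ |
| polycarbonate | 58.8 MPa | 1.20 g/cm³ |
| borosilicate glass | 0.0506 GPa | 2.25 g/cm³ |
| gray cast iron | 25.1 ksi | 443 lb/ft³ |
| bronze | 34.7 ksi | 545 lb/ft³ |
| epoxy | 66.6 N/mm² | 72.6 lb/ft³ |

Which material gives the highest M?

titanium alloy

In SI units:
  titanium alloy: σ_y = 1010 MPa, ρ = 4485 kg/m³
  molybdenum: σ_y = 410.0 MPa, ρ = 10200 kg/m³
  polycarbonate: σ_y = 58.80 MPa, ρ = 1200 kg/m³
  borosilicate glass: σ_y = 50.60 MPa, ρ = 2250 kg/m³
  gray cast iron: σ_y = 173.1 MPa, ρ = 7096 kg/m³
  bronze: σ_y = 239.2 MPa, ρ = 8730 kg/m³
  epoxy: σ_y = 66.60 MPa, ρ = 1163 kg/m³
  titanium alloy: M = 22.4×10⁻³
  epoxy: M = 14.1×10⁻³
  polycarbonate: M = 12.6×10⁻³
  borosilicate glass: M = 6.08×10⁻³
  molybdenum: M = 5.41×10⁻³
  bronze: M = 4.41×10⁻³
  gray cast iron: M = 4.38×10⁻³
Highest index: titanium alloy.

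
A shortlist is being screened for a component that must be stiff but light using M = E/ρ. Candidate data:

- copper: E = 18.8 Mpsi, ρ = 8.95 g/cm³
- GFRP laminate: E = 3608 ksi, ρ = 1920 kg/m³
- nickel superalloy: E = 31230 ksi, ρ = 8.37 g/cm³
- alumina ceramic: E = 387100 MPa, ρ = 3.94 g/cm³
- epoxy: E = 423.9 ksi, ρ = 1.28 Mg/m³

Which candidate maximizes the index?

alumina ceramic

Convert each candidate to consistent units, then evaluate M:
  copper: E = 129.6 GPa, ρ = 8950 kg/m³
  GFRP laminate: E = 24.88 GPa, ρ = 1920 kg/m³
  nickel superalloy: E = 215.3 GPa, ρ = 8370 kg/m³
  alumina ceramic: E = 387.1 GPa, ρ = 3940 kg/m³
  epoxy: E = 2.923 GPa, ρ = 1280 kg/m³
  alumina ceramic: M = 98.2 MN·m/kg
  nickel superalloy: M = 25.7 MN·m/kg
  copper: M = 14.5 MN·m/kg
  GFRP laminate: M = 13.0 MN·m/kg
  epoxy: M = 2.28 MN·m/kg
The maximum is for alumina ceramic.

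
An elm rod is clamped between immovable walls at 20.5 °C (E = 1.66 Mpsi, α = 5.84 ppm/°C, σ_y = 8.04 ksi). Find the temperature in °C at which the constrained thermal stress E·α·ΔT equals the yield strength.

850 °C

E = 1.66 Mpsi = 11.45 GPa.
σ_y = 8.04 ksi = 55.43 MPa.
E·α·ΔT = 55.43 MPa ⇒ ΔT = 55.43 / (11.45×10³ × 5.84×10⁻⁶) = 829.3 K.
T = 20.5 + 829.3 = 849.8 °C.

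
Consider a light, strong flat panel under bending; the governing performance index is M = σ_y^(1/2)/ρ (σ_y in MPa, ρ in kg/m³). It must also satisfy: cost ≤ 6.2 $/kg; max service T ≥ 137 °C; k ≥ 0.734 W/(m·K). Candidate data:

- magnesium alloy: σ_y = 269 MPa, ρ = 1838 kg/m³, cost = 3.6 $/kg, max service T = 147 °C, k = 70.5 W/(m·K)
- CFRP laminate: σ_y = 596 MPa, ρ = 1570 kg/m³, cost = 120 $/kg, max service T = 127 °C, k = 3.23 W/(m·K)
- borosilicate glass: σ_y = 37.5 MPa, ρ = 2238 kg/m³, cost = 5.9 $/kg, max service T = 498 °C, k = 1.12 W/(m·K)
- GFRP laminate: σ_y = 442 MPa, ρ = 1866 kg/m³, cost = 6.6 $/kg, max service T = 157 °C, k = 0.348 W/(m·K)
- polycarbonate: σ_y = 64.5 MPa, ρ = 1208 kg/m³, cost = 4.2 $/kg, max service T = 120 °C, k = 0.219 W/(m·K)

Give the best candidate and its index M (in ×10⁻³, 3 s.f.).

magnesium alloy, M = 8.92×10⁻³

Screen on constraints: cost ≤ 6.2 $/kg; max service T ≥ 137 °C; k ≥ 0.734 W/(m·K). Survivors: magnesium alloy, borosilicate glass.
Evaluate M for each candidate:
  magnesium alloy: M = 8.92×10⁻³
  borosilicate glass: M = 2.74×10⁻³
Magnesium alloy ranks first.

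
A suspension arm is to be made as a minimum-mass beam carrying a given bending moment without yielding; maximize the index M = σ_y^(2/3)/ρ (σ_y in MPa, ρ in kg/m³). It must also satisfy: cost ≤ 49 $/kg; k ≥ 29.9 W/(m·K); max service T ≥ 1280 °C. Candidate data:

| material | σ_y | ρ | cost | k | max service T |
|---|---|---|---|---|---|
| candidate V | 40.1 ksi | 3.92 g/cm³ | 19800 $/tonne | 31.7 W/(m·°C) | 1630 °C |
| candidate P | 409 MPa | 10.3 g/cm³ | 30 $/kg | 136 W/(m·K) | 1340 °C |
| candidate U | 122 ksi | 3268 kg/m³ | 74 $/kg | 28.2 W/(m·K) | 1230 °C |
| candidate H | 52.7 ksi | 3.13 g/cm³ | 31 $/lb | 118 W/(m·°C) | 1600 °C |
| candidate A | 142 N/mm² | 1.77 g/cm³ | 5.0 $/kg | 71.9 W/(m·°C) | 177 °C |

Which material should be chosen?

Screen on constraints: cost ≤ 49 $/kg; k ≥ 29.9 W/(m·K); max service T ≥ 1280 °C. Survivors: candidate V, candidate P.
In SI units:
  candidate V: σ_y = 276.5 MPa, ρ = 3920 kg/m³
  candidate P: σ_y = 409.0 MPa, ρ = 10300 kg/m³
  candidate V: M = 10.8×10⁻³
  candidate P: M = 5.35×10⁻³
Candidate V has the largest M.

candidate V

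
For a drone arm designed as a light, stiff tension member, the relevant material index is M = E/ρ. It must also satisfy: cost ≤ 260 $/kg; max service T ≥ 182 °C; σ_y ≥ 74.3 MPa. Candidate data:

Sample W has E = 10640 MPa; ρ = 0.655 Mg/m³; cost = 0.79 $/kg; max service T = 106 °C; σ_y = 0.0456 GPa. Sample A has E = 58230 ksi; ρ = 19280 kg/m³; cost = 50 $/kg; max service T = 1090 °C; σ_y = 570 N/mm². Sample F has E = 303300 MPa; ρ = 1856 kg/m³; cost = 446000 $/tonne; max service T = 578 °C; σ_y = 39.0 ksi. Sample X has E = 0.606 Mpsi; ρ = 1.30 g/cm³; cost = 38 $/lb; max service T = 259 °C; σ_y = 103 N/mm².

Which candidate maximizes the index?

sample A

Screen on constraints: cost ≤ 260 $/kg; max service T ≥ 182 °C; σ_y ≥ 74.3 MPa. Survivors: sample A, sample X.
Normalizing units and computing the index:
  sample A: E = 401.5 GPa, ρ = 19280 kg/m³
  sample X: E = 4.178 GPa, ρ = 1300 kg/m³
  sample A: M = 20.8 MN·m/kg
  sample X: M = 3.21 MN·m/kg
Sample A ranks first.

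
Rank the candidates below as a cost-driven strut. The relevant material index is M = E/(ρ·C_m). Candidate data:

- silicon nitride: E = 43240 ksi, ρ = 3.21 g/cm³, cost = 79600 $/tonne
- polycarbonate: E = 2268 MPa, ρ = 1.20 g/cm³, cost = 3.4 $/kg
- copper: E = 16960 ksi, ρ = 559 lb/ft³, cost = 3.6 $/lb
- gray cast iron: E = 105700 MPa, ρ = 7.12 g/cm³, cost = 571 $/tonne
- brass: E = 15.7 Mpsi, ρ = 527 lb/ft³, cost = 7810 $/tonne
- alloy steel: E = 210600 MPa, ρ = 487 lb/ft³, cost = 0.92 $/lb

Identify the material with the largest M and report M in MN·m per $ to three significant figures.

In SI units:
  silicon nitride: E = 298.1 GPa, ρ = 3210 kg/m³, cost = 79.60 $/kg
  polycarbonate: E = 2.268 GPa, ρ = 1200 kg/m³, cost = 3.400 $/kg
  copper: E = 116.9 GPa, ρ = 8954 kg/m³, cost = 7.937 $/kg
  gray cast iron: E = 105.7 GPa, ρ = 7120 kg/m³, cost = 0.5710 $/kg
  brass: E = 108.2 GPa, ρ = 8442 kg/m³, cost = 7.810 $/kg
  alloy steel: E = 210.6 GPa, ρ = 7801 kg/m³, cost = 2.028 $/kg
  gray cast iron: M = 26.0 MN·m per $
  alloy steel: M = 13.3 MN·m per $
  copper: M = 1.65 MN·m per $
  brass: M = 1.64 MN·m per $
  silicon nitride: M = 1.17 MN·m per $
  polycarbonate: M = 0.556 MN·m per $
The maximum is for gray cast iron.

gray cast iron, M = 26.0 MN·m per $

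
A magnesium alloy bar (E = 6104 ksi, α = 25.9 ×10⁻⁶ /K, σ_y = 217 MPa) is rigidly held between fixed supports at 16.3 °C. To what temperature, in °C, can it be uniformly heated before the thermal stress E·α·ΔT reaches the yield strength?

215 °C

E = 6104 ksi = 42.09 GPa.
E·α·ΔT = 217.0 MPa ⇒ ΔT = 217.0 / (42.09×10³ × 25.9×10⁻⁶) = 199.1 K.
T = 16.3 + 199.1 = 215.4 °C.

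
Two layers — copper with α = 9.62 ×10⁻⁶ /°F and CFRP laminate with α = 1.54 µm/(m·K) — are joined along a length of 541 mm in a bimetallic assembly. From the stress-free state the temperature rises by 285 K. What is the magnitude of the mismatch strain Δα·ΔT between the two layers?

copper: α = 9.62×10⁻⁶/°F × 9/5 = 17.3×10⁻⁶/K.
Δα = |17.3 − 1.54|×10⁻⁶/K = 15.8×10⁻⁶/K.
Mismatch strain = Δα·ΔT = 15.8×10⁻⁶ × 285.0 = 4.50×10⁻³.

4.50×10⁻³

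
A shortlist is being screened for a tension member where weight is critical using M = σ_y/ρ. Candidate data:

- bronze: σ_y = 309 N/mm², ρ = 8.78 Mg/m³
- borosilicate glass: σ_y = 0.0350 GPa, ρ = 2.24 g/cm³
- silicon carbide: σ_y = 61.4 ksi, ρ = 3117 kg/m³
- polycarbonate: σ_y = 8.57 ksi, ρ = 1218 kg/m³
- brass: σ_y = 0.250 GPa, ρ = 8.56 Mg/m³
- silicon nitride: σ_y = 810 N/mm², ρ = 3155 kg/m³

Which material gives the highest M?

silicon nitride

Normalizing units and computing the index:
  bronze: σ_y = 309.0 MPa, ρ = 8780 kg/m³
  borosilicate glass: σ_y = 35.00 MPa, ρ = 2240 kg/m³
  silicon carbide: σ_y = 423.3 MPa, ρ = 3117 kg/m³
  polycarbonate: σ_y = 59.09 MPa, ρ = 1218 kg/m³
  brass: σ_y = 250.0 MPa, ρ = 8560 kg/m³
  silicon nitride: σ_y = 810.0 MPa, ρ = 3155 kg/m³
  silicon nitride: M = 257 kN·m/kg
  silicon carbide: M = 136 kN·m/kg
  polycarbonate: M = 48.5 kN·m/kg
  bronze: M = 35.2 kN·m/kg
  brass: M = 29.2 kN·m/kg
  borosilicate glass: M = 15.6 kN·m/kg
The maximum is for silicon nitride.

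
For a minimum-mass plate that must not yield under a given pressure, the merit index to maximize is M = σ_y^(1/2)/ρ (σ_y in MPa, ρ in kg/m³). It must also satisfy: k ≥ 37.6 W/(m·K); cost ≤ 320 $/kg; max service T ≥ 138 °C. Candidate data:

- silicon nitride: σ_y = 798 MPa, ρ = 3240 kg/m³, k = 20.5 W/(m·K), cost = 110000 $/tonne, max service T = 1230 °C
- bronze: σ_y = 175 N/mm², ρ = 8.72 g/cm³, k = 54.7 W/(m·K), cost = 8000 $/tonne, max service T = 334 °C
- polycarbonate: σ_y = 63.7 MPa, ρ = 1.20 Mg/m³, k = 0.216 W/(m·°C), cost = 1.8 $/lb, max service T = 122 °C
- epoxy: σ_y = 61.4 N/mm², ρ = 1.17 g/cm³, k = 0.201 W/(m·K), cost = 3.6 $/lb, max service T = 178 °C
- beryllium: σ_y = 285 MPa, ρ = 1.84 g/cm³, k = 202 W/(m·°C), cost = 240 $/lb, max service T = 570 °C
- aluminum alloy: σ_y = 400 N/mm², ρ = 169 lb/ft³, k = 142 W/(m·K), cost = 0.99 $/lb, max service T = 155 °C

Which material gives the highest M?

aluminum alloy

Screen on constraints: k ≥ 37.6 W/(m·K); cost ≤ 320 $/kg; max service T ≥ 138 °C. Survivors: bronze, aluminum alloy.
After converting to SI:
  bronze: σ_y = 175.0 MPa, ρ = 8720 kg/m³
  aluminum alloy: σ_y = 400.0 MPa, ρ = 2707 kg/m³
  aluminum alloy: M = 7.39×10⁻³
  bronze: M = 1.52×10⁻³
The maximum is for aluminum alloy.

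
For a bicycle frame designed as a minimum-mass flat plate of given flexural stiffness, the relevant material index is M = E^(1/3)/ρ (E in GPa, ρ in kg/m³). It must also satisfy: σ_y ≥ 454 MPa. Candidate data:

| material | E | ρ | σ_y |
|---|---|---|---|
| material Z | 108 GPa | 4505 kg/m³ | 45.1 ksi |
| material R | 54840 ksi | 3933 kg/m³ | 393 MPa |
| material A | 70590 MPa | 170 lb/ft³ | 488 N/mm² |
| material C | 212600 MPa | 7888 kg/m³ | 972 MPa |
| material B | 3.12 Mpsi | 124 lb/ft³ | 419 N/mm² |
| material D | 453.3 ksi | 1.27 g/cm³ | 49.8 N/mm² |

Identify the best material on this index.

Screen on constraints: σ_y ≥ 454 MPa. Survivors: material A, material C.
In SI units:
  material A: E = 70.59 GPa, ρ = 2723 kg/m³
  material C: E = 212.6 GPa, ρ = 7888 kg/m³
  material A: M = 1.52×10⁻³
  material C: M = 0.757×10⁻³
The maximum is for material A.

material A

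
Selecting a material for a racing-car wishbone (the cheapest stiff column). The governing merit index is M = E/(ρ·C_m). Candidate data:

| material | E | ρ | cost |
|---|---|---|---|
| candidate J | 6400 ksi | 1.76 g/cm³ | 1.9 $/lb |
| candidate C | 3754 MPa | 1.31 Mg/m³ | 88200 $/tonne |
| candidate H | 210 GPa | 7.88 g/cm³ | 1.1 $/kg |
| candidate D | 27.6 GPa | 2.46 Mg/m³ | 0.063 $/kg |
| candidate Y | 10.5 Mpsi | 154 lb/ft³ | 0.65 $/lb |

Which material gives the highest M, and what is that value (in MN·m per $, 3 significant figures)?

candidate D, M = 178 MN·m per $

Normalizing units and computing the index:
  candidate J: E = 44.13 GPa, ρ = 1760 kg/m³, cost = 4.189 $/kg
  candidate C: E = 3.754 GPa, ρ = 1310 kg/m³, cost = 88.20 $/kg
  candidate H: E = 210.0 GPa, ρ = 7880 kg/m³, cost = 1.100 $/kg
  candidate D: E = 27.60 GPa, ρ = 2460 kg/m³, cost = 0.06300 $/kg
  candidate Y: E = 72.39 GPa, ρ = 2467 kg/m³, cost = 1.433 $/kg
  candidate D: M = 178 MN·m per $
  candidate H: M = 24.2 MN·m per $
  candidate Y: M = 20.5 MN·m per $
  candidate J: M = 5.99 MN·m per $
  candidate C: M = 0.0325 MN·m per $
Candidate D has the largest M.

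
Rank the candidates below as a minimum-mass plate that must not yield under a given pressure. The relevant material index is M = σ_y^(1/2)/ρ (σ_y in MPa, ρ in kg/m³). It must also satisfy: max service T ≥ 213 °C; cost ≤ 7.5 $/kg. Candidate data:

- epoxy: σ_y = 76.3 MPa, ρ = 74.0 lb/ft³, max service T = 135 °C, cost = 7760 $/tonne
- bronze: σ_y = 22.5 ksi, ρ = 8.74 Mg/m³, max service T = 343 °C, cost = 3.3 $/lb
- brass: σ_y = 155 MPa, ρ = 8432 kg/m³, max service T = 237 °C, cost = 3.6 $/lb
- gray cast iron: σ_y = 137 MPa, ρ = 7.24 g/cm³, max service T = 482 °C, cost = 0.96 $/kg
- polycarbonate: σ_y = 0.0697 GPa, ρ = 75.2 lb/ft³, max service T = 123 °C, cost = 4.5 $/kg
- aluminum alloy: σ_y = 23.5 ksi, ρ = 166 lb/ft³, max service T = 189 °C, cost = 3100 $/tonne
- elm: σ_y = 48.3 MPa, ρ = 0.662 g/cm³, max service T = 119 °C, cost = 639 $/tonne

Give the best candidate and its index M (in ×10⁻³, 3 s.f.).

Screen on constraints: max service T ≥ 213 °C; cost ≤ 7.5 $/kg. Survivors: bronze, gray cast iron.
Putting every candidate on a common basis:
  bronze: σ_y = 155.1 MPa, ρ = 8740 kg/m³
  gray cast iron: σ_y = 137.0 MPa, ρ = 7240 kg/m³
  gray cast iron: M = 1.62×10⁻³
  bronze: M = 1.43×10⁻³
Highest index: gray cast iron.

gray cast iron, M = 1.62×10⁻³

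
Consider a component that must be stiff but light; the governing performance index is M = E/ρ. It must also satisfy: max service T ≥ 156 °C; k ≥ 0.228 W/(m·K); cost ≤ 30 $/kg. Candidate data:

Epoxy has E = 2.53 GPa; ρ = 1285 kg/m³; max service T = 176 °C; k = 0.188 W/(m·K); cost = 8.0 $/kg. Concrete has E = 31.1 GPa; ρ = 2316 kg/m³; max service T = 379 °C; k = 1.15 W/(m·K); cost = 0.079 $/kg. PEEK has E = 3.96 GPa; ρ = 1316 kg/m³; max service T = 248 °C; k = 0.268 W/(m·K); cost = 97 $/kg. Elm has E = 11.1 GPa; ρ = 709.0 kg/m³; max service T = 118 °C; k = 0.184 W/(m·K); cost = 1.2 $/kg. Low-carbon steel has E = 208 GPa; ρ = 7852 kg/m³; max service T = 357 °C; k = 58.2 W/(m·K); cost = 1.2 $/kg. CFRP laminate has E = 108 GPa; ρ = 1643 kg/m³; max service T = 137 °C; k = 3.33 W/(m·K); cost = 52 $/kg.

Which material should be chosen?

Screen on constraints: max service T ≥ 156 °C; k ≥ 0.228 W/(m·K); cost ≤ 30 $/kg. Survivors: concrete, low-carbon steel.
Evaluate M for each candidate:
  low-carbon steel: M = 26.5 MN·m/kg
  concrete: M = 13.4 MN·m/kg
The maximum is for low-carbon steel.

low-carbon steel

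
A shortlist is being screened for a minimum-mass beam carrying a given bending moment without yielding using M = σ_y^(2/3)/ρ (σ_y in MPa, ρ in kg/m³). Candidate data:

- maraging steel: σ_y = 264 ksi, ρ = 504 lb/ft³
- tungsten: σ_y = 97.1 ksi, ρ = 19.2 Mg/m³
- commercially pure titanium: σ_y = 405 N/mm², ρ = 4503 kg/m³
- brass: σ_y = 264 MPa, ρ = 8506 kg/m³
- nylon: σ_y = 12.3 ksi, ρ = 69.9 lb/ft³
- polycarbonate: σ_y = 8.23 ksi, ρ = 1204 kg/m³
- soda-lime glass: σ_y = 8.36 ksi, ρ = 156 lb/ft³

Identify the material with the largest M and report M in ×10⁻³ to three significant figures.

In SI units:
  maraging steel: σ_y = 1820 MPa, ρ = 8073 kg/m³
  tungsten: σ_y = 669.5 MPa, ρ = 19200 kg/m³
  commercially pure titanium: σ_y = 405.0 MPa, ρ = 4503 kg/m³
  brass: σ_y = 264.0 MPa, ρ = 8506 kg/m³
  nylon: σ_y = 84.81 MPa, ρ = 1120 kg/m³
  polycarbonate: σ_y = 56.74 MPa, ρ = 1204 kg/m³
  soda-lime glass: σ_y = 57.64 MPa, ρ = 2499 kg/m³
  maraging steel: M = 18.5×10⁻³
  nylon: M = 17.2×10⁻³
  polycarbonate: M = 12.3×10⁻³
  commercially pure titanium: M = 12.2×10⁻³
  soda-lime glass: M = 5.97×10⁻³
  brass: M = 4.84×10⁻³
  tungsten: M = 3.99×10⁻³
Highest index: maraging steel.

maraging steel, M = 18.5×10⁻³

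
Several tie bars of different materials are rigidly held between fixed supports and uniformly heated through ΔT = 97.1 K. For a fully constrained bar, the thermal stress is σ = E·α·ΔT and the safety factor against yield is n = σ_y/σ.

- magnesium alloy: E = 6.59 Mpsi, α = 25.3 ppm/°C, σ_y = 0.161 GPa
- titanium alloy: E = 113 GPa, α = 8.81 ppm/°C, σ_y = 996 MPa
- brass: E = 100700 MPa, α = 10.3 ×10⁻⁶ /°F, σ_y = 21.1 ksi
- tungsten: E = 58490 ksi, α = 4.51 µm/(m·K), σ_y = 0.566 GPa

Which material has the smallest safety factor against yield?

Converting E to GPa, α to ×10⁻⁶/K, σ_y to MPa, then σ and n for each:
  magnesium alloy: E = 45.44, α = 25.3, σ_y = 161.0 → σ = 112 MPa, n = 1.44
  titanium alloy: E = 113.0, α = 8.81, σ_y = 996.0 → σ = 96.7 MPa, n = 10.3
  brass: E = 100.7, α = 18.5, σ_y = 145.5 → σ = 181 MPa, n = 0.802
  tungsten: E = 403.3, α = 4.51, σ_y = 566.0 → σ = 177 MPa, n = 3.20
Brass has the lowest safety factor, n = 0.802.

brass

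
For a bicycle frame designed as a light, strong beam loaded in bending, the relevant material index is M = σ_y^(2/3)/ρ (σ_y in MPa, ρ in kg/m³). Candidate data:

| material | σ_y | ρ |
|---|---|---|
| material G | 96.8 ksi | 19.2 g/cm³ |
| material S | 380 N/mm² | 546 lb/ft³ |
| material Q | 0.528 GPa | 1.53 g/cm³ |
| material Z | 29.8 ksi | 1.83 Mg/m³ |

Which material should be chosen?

After converting to SI:
  material G: σ_y = 667.4 MPa, ρ = 19200 kg/m³
  material S: σ_y = 380.0 MPa, ρ = 8746 kg/m³
  material Q: σ_y = 528.0 MPa, ρ = 1530 kg/m³
  material Z: σ_y = 205.5 MPa, ρ = 1830 kg/m³
  material Q: M = 42.7×10⁻³
  material Z: M = 19.0×10⁻³
  material S: M = 6.00×10⁻³
  material G: M = 3.98×10⁻³
Material Q ranks first.

material Q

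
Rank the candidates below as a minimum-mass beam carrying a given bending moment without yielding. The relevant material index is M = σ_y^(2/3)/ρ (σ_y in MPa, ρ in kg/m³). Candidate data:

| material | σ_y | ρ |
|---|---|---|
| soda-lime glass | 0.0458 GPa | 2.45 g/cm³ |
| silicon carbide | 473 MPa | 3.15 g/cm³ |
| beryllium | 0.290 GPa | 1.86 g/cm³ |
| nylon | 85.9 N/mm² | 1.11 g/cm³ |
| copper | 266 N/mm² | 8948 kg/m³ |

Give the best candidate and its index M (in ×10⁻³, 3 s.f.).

Putting every candidate on a common basis:
  soda-lime glass: σ_y = 45.80 MPa, ρ = 2450 kg/m³
  silicon carbide: σ_y = 473.0 MPa, ρ = 3150 kg/m³
  beryllium: σ_y = 290.0 MPa, ρ = 1860 kg/m³
  nylon: σ_y = 85.90 MPa, ρ = 1110 kg/m³
  copper: σ_y = 266.0 MPa, ρ = 8948 kg/m³
  beryllium: M = 23.6×10⁻³
  silicon carbide: M = 19.3×10⁻³
  nylon: M = 17.5×10⁻³
  soda-lime glass: M = 5.22×10⁻³
  copper: M = 4.62×10⁻³
Beryllium has the largest M.

beryllium, M = 23.6×10⁻³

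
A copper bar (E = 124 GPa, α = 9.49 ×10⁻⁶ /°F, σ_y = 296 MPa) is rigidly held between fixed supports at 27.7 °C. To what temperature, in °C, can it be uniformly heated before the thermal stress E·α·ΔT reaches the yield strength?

α = 9.49×10⁻⁶/°F × 9/5 = 17.1×10⁻⁶/K.
E·α·ΔT = 296.0 MPa ⇒ ΔT = 296.0 / (124.0×10³ × 17.1×10⁻⁶) = 139.7 K.
T = 27.7 + 139.7 = 167.4 °C.

167 °C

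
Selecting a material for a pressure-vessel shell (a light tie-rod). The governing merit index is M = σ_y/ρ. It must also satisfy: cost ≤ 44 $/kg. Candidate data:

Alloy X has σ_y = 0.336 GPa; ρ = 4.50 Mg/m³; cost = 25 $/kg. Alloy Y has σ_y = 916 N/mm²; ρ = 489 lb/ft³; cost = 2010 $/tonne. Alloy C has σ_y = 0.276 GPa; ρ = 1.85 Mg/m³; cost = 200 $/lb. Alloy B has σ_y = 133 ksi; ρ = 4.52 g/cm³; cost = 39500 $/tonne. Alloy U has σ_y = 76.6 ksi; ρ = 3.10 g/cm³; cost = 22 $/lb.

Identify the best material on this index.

Screen on constraints: cost ≤ 44 $/kg. Survivors: alloy X, alloy Y, alloy B.
Normalizing units and computing the index:
  alloy X: σ_y = 336.0 MPa, ρ = 4500 kg/m³
  alloy Y: σ_y = 916.0 MPa, ρ = 7833 kg/m³
  alloy B: σ_y = 917.0 MPa, ρ = 4520 kg/m³
  alloy B: M = 203 kN·m/kg
  alloy Y: M = 117 kN·m/kg
  alloy X: M = 74.7 kN·m/kg
Highest index: alloy B.

alloy B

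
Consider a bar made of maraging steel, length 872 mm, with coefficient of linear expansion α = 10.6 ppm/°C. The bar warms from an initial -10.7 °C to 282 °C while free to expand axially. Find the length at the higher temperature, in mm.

ΔT = 282 − (-10.7) = 292.7 K.
ΔL = α·L₀·ΔT = 10.6×10⁻⁶ × 872 mm × 292.7 K = 2.71 mm.
L = L₀ + ΔL = 872 + 2.71 = 874.71 mm.

874.71 mm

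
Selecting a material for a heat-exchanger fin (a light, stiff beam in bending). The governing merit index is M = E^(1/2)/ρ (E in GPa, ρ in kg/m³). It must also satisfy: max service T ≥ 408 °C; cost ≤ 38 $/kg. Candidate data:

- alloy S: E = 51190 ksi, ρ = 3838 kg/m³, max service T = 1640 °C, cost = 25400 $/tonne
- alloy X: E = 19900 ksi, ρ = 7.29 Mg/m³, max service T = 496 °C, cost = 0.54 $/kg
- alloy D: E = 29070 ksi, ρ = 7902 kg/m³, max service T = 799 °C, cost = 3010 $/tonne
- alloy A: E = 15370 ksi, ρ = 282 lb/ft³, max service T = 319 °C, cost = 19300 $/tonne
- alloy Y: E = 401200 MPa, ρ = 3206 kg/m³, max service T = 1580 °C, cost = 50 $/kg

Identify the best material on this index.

Screen on constraints: max service T ≥ 408 °C; cost ≤ 38 $/kg. Survivors: alloy S, alloy X, alloy D.
After converting to SI:
  alloy S: E = 352.9 GPa, ρ = 3838 kg/m³
  alloy X: E = 137.2 GPa, ρ = 7290 kg/m³
  alloy D: E = 200.4 GPa, ρ = 7902 kg/m³
  alloy S: M = 4.89×10⁻³
  alloy D: M = 1.79×10⁻³
  alloy X: M = 1.61×10⁻³
Alloy S has the largest M.

alloy S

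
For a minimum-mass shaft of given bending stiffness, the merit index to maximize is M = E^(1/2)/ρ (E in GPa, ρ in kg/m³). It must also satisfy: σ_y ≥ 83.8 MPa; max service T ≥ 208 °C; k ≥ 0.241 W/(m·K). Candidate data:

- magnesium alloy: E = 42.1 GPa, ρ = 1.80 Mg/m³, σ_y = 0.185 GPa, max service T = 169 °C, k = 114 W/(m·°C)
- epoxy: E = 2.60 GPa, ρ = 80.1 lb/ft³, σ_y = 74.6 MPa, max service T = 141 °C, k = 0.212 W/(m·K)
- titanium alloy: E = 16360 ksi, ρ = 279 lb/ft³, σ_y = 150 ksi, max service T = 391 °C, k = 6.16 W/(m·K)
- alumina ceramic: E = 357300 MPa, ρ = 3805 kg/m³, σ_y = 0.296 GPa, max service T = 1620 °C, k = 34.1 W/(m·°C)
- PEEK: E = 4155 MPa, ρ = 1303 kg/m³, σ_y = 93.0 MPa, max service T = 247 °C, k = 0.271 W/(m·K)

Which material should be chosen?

Screen on constraints: σ_y ≥ 83.8 MPa; max service T ≥ 208 °C; k ≥ 0.241 W/(m·K). Survivors: titanium alloy, alumina ceramic, PEEK.
After converting to SI:
  titanium alloy: E = 112.8 GPa, ρ = 4469 kg/m³
  alumina ceramic: E = 357.3 GPa, ρ = 3805 kg/m³
  PEEK: E = 4.155 GPa, ρ = 1303 kg/m³
  alumina ceramic: M = 4.97×10⁻³
  titanium alloy: M = 2.38×10⁻³
  PEEK: M = 1.56×10⁻³
The maximum is for alumina ceramic.

alumina ceramic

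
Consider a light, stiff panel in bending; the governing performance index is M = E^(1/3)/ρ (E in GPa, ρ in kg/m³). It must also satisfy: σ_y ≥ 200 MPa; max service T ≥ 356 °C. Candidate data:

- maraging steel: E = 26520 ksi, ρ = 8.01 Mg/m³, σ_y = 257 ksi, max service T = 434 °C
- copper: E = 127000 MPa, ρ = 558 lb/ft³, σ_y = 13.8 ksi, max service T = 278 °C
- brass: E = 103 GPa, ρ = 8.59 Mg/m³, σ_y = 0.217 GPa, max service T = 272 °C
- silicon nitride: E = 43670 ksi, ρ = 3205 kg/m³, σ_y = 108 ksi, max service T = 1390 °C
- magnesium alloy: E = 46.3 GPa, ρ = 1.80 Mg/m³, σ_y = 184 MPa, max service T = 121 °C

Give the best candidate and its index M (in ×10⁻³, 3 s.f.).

silicon nitride, M = 2.09×10⁻³

Screen on constraints: σ_y ≥ 200 MPa; max service T ≥ 356 °C. Survivors: maraging steel, silicon nitride.
Putting every candidate on a common basis:
  maraging steel: E = 182.8 GPa, ρ = 8010 kg/m³
  silicon nitride: E = 301.1 GPa, ρ = 3205 kg/m³
  silicon nitride: M = 2.09×10⁻³
  maraging steel: M = 0.709×10⁻³
Highest index: silicon nitride.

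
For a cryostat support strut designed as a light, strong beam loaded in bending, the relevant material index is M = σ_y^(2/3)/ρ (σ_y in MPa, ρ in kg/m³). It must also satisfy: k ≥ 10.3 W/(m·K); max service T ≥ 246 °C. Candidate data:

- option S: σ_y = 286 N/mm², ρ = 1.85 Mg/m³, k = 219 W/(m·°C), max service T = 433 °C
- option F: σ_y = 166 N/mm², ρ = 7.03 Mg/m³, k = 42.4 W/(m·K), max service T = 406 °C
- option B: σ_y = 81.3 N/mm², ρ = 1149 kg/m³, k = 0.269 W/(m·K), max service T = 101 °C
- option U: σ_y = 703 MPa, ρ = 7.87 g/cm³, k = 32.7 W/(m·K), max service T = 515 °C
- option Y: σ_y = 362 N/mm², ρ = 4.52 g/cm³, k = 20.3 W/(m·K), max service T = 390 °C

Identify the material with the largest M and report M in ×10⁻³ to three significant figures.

option S, M = 23.5×10⁻³

Screen on constraints: k ≥ 10.3 W/(m·K); max service T ≥ 246 °C. Survivors: option S, option F, option U, option Y.
Convert each candidate to consistent units, then evaluate M:
  option S: σ_y = 286.0 MPa, ρ = 1850 kg/m³
  option F: σ_y = 166.0 MPa, ρ = 7030 kg/m³
  option U: σ_y = 703.0 MPa, ρ = 7870 kg/m³
  option Y: σ_y = 362.0 MPa, ρ = 4520 kg/m³
  option S: M = 23.5×10⁻³
  option Y: M = 11.2×10⁻³
  option U: M = 10.0×10⁻³
  option F: M = 4.30×10⁻³
Highest index: option S.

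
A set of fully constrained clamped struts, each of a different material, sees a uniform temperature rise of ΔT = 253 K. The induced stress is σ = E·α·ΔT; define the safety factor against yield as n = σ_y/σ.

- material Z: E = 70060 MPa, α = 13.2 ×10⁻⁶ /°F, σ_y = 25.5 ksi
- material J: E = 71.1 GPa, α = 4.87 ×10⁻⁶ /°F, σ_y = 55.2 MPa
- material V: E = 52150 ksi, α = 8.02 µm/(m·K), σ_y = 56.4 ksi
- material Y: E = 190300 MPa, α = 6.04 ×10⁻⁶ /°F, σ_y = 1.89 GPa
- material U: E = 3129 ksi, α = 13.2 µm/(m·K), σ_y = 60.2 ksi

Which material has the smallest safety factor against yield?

With everything in SI (GPa, ×10⁻⁶/K, MPa):
  material Z: E = 70.06, α = 23.8, σ_y = 175.8 → σ = 421 MPa, n = 0.417
  material J: E = 71.10, α = 8.77, σ_y = 55.20 → σ = 158 MPa, n = 0.350
  material V: E = 359.6, α = 8.02, σ_y = 388.9 → σ = 730 MPa, n = 0.533
  material Y: E = 190.3, α = 10.9, σ_y = 1890 → σ = 523 MPa, n = 3.61
  material U: E = 21.57, α = 13.2, σ_y = 415.1 → σ = 72.0 MPa, n = 5.76
The minimum is material J at n = 0.350.

material J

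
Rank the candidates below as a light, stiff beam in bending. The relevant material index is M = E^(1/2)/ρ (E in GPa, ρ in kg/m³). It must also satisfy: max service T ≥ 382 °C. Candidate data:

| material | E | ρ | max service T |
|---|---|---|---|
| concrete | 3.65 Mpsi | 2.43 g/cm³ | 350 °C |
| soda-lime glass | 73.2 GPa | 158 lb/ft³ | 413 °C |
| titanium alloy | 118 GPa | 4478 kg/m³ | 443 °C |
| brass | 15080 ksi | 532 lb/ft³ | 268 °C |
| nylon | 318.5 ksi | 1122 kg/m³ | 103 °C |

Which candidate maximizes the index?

Screen on constraints: max service T ≥ 382 °C. Survivors: soda-lime glass, titanium alloy.
Normalizing units and computing the index:
  soda-lime glass: E = 73.20 GPa, ρ = 2531 kg/m³
  titanium alloy: E = 118.0 GPa, ρ = 4478 kg/m³
  soda-lime glass: M = 3.38×10⁻³
  titanium alloy: M = 2.43×10⁻³
Soda-lime glass ranks first.

soda-lime glass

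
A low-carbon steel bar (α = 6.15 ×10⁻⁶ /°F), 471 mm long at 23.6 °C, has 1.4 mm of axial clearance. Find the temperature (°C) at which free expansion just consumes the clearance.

α = 6.15×10⁻⁶/°F × 9/5 = 11.1×10⁻⁶/K.
α·L₀·ΔT = 1.4 mm ⇒ ΔT = 1.4 / (11.1×10⁻⁶ × 471.0) = 268.5 K.
T = 23.6 + 268.5 = 292.1 °C.

292 °C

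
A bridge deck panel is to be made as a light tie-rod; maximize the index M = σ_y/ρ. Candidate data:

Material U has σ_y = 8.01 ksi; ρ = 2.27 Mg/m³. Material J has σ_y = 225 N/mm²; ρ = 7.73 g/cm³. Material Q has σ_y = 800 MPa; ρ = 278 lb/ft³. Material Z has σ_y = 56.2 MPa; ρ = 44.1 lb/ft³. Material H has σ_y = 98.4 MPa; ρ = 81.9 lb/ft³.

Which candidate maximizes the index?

After converting to SI:
  material U: σ_y = 55.23 MPa, ρ = 2270 kg/m³
  material J: σ_y = 225.0 MPa, ρ = 7730 kg/m³
  material Q: σ_y = 800.0 MPa, ρ = 4453 kg/m³
  material Z: σ_y = 56.20 MPa, ρ = 706.4 kg/m³
  material H: σ_y = 98.40 MPa, ρ = 1312 kg/m³
  material Q: M = 180 kN·m/kg
  material Z: M = 79.6 kN·m/kg
  material H: M = 75.0 kN·m/kg
  material J: M = 29.1 kN·m/kg
  material U: M = 24.3 kN·m/kg
Material Q ranks first.

material Q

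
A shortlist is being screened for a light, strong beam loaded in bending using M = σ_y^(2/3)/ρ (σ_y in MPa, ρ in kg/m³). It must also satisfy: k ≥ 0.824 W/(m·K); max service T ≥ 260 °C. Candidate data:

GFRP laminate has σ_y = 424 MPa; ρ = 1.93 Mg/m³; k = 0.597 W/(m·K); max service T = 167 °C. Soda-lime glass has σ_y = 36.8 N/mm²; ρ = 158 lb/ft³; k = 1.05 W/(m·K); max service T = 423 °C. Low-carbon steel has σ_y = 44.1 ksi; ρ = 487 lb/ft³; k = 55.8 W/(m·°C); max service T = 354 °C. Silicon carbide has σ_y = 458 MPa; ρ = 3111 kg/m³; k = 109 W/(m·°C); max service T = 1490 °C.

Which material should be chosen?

Screen on constraints: k ≥ 0.824 W/(m·K); max service T ≥ 260 °C. Survivors: soda-lime glass, low-carbon steel, silicon carbide.
In SI units:
  soda-lime glass: σ_y = 36.80 MPa, ρ = 2531 kg/m³
  low-carbon steel: σ_y = 304.1 MPa, ρ = 7801 kg/m³
  silicon carbide: σ_y = 458.0 MPa, ρ = 3111 kg/m³
  silicon carbide: M = 19.1×10⁻³
  low-carbon steel: M = 5.80×10⁻³
  soda-lime glass: M = 4.37×10⁻³
Silicon carbide ranks first.

silicon carbide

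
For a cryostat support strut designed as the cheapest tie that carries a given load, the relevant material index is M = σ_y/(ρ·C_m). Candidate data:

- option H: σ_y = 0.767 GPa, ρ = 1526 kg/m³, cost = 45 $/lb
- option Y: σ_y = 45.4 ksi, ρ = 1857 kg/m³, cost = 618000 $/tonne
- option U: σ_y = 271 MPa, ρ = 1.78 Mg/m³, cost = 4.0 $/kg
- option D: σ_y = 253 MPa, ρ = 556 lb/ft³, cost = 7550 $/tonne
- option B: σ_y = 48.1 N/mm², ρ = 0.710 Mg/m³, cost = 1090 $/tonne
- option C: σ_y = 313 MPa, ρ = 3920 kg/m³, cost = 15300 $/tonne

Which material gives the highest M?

Normalizing units and computing the index:
  option H: σ_y = 767.0 MPa, ρ = 1526 kg/m³, cost = 99.21 $/kg
  option Y: σ_y = 313.0 MPa, ρ = 1857 kg/m³, cost = 618.0 $/kg
  option U: σ_y = 271.0 MPa, ρ = 1780 kg/m³, cost = 4.000 $/kg
  option D: σ_y = 253.0 MPa, ρ = 8906 kg/m³, cost = 7.550 $/kg
  option B: σ_y = 48.10 MPa, ρ = 710.0 kg/m³, cost = 1.090 $/kg
  option C: σ_y = 313.0 MPa, ρ = 3920 kg/m³, cost = 15.30 $/kg
  option B: M = 62.2 kN·m per $
  option U: M = 38.1 kN·m per $
  option C: M = 5.22 kN·m per $
  option H: M = 5.07 kN·m per $
  option D: M = 3.76 kN·m per $
  option Y: M = 0.273 kN·m per $
Highest index: option B.

option B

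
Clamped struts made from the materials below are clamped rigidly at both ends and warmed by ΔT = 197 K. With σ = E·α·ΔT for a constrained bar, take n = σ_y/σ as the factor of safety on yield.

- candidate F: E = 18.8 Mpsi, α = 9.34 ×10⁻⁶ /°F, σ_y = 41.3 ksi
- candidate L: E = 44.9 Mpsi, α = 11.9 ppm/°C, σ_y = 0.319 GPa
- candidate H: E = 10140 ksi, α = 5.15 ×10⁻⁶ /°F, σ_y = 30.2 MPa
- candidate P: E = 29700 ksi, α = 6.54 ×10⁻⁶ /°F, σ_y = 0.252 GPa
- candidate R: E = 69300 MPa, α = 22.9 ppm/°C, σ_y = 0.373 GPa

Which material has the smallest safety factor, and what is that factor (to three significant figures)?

candidate H, n = 0.237

In consistent units (E in GPa, α in ×10⁻⁶/K, σ_y in MPa):
  candidate F: E = 129.6, α = 16.8, σ_y = 284.8 → σ = 429 MPa, n = 0.663
  candidate L: E = 309.6, α = 11.9, σ_y = 319.0 → σ = 726 MPa, n = 0.440
  candidate H: E = 69.91, α = 9.27, σ_y = 30.20 → σ = 128 MPa, n = 0.237
  candidate P: E = 204.8, α = 11.8, σ_y = 252.0 → σ = 475 MPa, n = 0.531
  candidate R: E = 69.30, α = 22.9, σ_y = 373.0 → σ = 313 MPa, n = 1.19
Smallest n: candidate H with n = 0.237.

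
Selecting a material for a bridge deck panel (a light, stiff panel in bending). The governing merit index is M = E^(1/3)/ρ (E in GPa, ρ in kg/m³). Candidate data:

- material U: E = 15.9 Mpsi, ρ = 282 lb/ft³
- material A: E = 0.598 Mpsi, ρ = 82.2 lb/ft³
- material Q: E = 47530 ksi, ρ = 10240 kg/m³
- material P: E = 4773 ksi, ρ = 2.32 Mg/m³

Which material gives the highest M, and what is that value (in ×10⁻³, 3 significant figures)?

material P, M = 1.38×10⁻³

In SI units:
  material U: E = 109.6 GPa, ρ = 4517 kg/m³
  material A: E = 4.123 GPa, ρ = 1317 kg/m³
  material Q: E = 327.7 GPa, ρ = 10240 kg/m³
  material P: E = 32.91 GPa, ρ = 2320 kg/m³
  material P: M = 1.38×10⁻³
  material A: M = 1.22×10⁻³
  material U: M = 1.06×10⁻³
  material Q: M = 0.673×10⁻³
Material P ranks first.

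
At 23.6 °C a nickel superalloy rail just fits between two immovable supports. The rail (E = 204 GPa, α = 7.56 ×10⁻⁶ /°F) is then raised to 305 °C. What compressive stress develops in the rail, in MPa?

781 MPa

α = 7.56×10⁻⁶/°F × 9/5 = 13.6×10⁻⁶/K.
ΔT = 281.4 K. Constrained thermal stress σ = E·α·ΔT = 204.0×10³ MPa × 13.6×10⁻⁶ × 281.4 = 781 MPa (compressive).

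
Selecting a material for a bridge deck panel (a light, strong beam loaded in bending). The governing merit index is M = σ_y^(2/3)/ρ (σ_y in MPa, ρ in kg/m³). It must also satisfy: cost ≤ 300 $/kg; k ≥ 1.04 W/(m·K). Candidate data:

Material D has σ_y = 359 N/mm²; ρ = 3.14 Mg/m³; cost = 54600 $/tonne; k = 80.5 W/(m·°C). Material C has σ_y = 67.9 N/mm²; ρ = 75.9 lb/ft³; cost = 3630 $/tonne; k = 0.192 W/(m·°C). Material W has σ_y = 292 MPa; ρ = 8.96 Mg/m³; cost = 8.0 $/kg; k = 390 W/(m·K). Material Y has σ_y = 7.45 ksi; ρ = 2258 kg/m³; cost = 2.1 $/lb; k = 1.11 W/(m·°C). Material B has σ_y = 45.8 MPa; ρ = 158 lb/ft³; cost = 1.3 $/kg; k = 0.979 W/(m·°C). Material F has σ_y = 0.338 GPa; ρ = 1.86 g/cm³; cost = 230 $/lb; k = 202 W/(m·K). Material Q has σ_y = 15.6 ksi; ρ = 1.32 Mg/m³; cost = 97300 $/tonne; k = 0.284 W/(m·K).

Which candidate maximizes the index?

material D

Screen on constraints: cost ≤ 300 $/kg; k ≥ 1.04 W/(m·K). Survivors: material D, material W, material Y.
Putting every candidate on a common basis:
  material D: σ_y = 359.0 MPa, ρ = 3140 kg/m³
  material W: σ_y = 292.0 MPa, ρ = 8960 kg/m³
  material Y: σ_y = 51.37 MPa, ρ = 2258 kg/m³
  material D: M = 16.1×10⁻³
  material Y: M = 6.12×10⁻³
  material W: M = 4.91×10⁻³
Material D has the largest M.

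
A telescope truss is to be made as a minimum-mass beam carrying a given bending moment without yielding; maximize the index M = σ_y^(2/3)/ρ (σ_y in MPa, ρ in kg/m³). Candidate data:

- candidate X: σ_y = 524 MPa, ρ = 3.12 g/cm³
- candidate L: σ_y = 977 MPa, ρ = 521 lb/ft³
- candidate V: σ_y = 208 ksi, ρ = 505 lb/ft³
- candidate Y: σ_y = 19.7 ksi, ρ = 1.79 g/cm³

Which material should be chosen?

In SI units:
  candidate X: σ_y = 524.0 MPa, ρ = 3120 kg/m³
  candidate L: σ_y = 977.0 MPa, ρ = 8346 kg/m³
  candidate V: σ_y = 1434 MPa, ρ = 8089 kg/m³
  candidate Y: σ_y = 135.8 MPa, ρ = 1790 kg/m³
  candidate X: M = 20.8×10⁻³
  candidate V: M = 15.7×10⁻³
  candidate Y: M = 14.8×10⁻³
  candidate L: M = 11.8×10⁻³
Candidate X ranks first.

candidate X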